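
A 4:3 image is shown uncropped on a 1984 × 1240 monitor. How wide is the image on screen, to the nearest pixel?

Since 1.333 < 1.600, the image is height-limited.
The image is 1240 × 4/3 ≈ 1653.33 px wide.

1653 px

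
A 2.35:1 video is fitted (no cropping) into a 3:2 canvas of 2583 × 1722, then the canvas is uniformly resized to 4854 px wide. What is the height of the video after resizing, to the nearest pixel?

At 2583×1722 the video is width-limited, so height = 2583 / 2.350 ≈ 1099.15 px.
The frame scales by 4854/2583 = 1.8792; 1099.15 × 1.8792 ≈ 2065.53 px.

2066 px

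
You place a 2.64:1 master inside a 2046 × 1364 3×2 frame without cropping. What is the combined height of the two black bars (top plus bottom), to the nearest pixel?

2.64:1 (2.640) > 3×2 (1.500), so the master fills the width.
The master is 2046 / 2.640 ≈ 775.00 px tall.
Black = 1364 − 775.00 = 589.00 px.

589 px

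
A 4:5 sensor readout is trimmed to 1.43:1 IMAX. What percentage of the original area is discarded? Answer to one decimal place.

1.43:1 IMAX is wider than 4:5, so the crop keeps the full width and trims the height.
(0.800)/(1.430) ≈ 0.559 of the area survives, leaving 44.06% discarded.

44.1%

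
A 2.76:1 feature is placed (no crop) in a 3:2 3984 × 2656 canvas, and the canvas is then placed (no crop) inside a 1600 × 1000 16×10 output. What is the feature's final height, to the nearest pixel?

543 px

Inside the 3984×2656 canvas the feature is width-limited at 3984.00 × 1443.48.
The 3:2 canvas is height-limited in 1600×1000, giving 1500.00 × 1000.00; scale factor 0.3765.
The feature scales with it: height 1443.48 × 0.3765 ≈ 543.48.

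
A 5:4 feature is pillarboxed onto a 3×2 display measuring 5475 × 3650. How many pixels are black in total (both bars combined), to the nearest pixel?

Since 1.250 < 1.500, the feature is height-limited.
That makes the image 4562.5000 px wide (3650 × 5/4).
Leftover width: 5475 − 4562.5000 = 912.5000 px.
Across the 3650-px span: 912.5000 × 3650 ≈ 3330625 px.

3330625 pixels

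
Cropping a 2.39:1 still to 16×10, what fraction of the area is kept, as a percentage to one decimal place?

66.9%

Going from 2.39:1 to 16×10 means cutting width while keeping height.
(1.600)/(2.390) ≈ 0.669 of the area survives.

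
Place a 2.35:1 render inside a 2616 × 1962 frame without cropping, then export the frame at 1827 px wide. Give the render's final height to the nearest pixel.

777 px

At 2616×1962 the render is width-limited, so height = 2616 / 2.350 ≈ 1113.19 px.
Resizing to 1827 px wide multiplies everything by 0.6984: 1113.19 → 777.45 px.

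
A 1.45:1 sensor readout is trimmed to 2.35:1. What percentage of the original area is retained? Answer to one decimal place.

61.7%

Going from 1.45:1 to 2.35:1 means cutting height while keeping width.
Fraction kept = (1.450)/(2.350) ≈ 61.70%.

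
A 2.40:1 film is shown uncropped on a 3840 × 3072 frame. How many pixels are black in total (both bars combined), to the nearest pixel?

5652480 pixels

2.40:1 (2.400) > 5:4 (1.250), so the film fills the width.
Content height = 3840 / 2.400 ≈ 1600.0000 px.
Black = 3072 − 1600.0000 = 1472.0000 px.
That's 1472.0000 × 3840 ≈ 5652480 black pixels.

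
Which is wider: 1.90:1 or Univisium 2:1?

Univisium 2:1

1.9 and Univisium 2:1 = 2; 2 > 1.9.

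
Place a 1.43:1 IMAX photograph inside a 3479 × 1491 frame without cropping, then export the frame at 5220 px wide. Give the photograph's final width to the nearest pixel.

3199 px

Fitted into 3479×1491, the photograph spans the height; its width is 1491 × 1.430 ≈ 2132.13 px.
Resizing to 5220 px wide multiplies everything by 1.5004: 2132.13 → 3199.11 px.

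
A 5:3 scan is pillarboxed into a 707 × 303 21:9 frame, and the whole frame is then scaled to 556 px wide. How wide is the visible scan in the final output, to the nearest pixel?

397 px

Fitted into 707×303, the scan spans the height; its width is 303 × 5/3 ≈ 505.00 px.
The frame scales by 556/707 = 0.7864; 505.00 × 0.7864 ≈ 397.14 px.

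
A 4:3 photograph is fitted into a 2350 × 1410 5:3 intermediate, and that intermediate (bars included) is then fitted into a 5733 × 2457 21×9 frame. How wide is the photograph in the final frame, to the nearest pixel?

3276 px

First fit — 4:3 into 2350×1410 spans the height: 1880.00 × 1410.00.
5:3 in 5733×2457: fills the height, so the intermediate becomes 4095.00 × 2457.00 — a scale of ×1.7426.
The photograph scales with it: width 1880.00 × 1.7426 ≈ 3276.00.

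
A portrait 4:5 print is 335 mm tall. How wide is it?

268 mm

At portrait 4:5, 335·4/5 ≈ 268.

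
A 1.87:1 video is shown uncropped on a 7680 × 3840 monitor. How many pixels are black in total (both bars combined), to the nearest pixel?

1.87:1 (1.870) < Univisium 2:1 (2.000), so the video fills the height.
That makes the image 7180.8000 px wide (3840 × 1.870).
Black = 7680 − 7180.8000 = 499.2000 px.
Bar area = 499.2000 × 3840 ≈ 1916928 px.

1916928 pixels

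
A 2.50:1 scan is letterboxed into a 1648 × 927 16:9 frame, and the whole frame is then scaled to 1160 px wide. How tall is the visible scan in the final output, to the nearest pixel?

At 1648×927 the scan is width-limited, so height = 1648 / 2.500 ≈ 659.20 px.
The frame scales by 1160/1648 = 0.7039; 659.20 × 0.7039 ≈ 464.00 px.

464 px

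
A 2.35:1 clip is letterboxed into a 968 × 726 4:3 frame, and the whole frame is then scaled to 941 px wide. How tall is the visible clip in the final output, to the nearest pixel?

At 968×726 the clip is width-limited, so height = 968 / 2.350 ≈ 411.91 px.
Scaling 968 → 941 is ×0.9721, so the height becomes 411.91 × 0.9721 ≈ 400.43 px.

400 px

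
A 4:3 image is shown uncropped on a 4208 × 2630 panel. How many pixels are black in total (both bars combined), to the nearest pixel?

1844507 pixels

Since 1.333 < 1.600, the image is height-limited.
The image is 2630 × 4/3 ≈ 3506.6667 px wide.
4208 − 3506.6667 = 701.3333 px of bars.
Bar area = 701.3333 × 2630 ≈ 1844507 px.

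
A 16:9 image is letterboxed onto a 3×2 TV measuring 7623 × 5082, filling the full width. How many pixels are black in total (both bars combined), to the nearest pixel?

Content height = 7623 × 9/16 ≈ 4287.9375 px.
Black = 5082 − 4287.9375 = 794.0625 px.
Bar area = 794.0625 × 7623 ≈ 6053138 px.

6053138 pixels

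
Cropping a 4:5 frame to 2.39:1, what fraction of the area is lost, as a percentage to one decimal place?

2.39:1 is wider than 4:5, so the crop keeps the full width and trims the height.
Fraction kept = (0.800)/(2.390) ≈ 33.47%, so 66.53% is lost.

66.5%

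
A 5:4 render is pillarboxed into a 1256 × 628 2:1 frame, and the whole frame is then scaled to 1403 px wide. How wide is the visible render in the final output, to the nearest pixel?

In the 1256×628 frame the render fills the height: width = 628 × 5/4 ≈ 785.00 px.
Resizing to 1403 px wide multiplies everything by 1.1170: 785.00 → 876.88 px.

877 px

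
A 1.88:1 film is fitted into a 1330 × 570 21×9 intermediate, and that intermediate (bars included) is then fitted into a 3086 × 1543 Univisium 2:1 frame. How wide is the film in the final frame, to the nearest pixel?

1.88:1 in 1330×570: fills the height, so the film is 1071.60 × 570.00.
Second fit — the 21×9 canvas into 3086×1543 spans the width: 3086.00 × 1322.57 (×2.3203 from 1330×570).
The film scales with it: width 1071.60 × 2.3203 ≈ 2486.43.

2486 px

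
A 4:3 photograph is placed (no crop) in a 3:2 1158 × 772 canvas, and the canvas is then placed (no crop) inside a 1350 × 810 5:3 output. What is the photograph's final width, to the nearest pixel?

1080 px

First fit — 4:3 into 1158×772 spans the height: 1029.33 × 772.00.
The 3:2 canvas is height-limited in 1350×810, giving 1215.00 × 810.00; scale factor 1.0492.
Applying the same ×1.0492: 1029.33 → 1080.00.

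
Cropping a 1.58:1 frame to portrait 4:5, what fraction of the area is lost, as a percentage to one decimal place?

49.4%

portrait 4:5 is narrower than 1.58:1, so the crop keeps the full height and trims the width.
Fraction kept = (0.800)/(1.580) ≈ 50.63%, so 49.37% is lost.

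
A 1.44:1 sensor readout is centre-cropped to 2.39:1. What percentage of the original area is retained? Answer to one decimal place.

60.3%

The width stays; only height is cut (since 2.39:1 is wider than 1.44:1).
(1.440)/(2.390) ≈ 0.603 of the area survives.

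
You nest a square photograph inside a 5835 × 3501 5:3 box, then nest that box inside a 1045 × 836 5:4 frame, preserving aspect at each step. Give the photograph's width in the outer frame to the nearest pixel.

627 px

First fit — square into 5835×3501 spans the height: 3501.00 × 3501.00.
Second fit — the 5:3 canvas into 1045×836 spans the width: 1045.00 × 627.00 (×0.1791 from 5835×3501).
Applying the same ×0.1791: 3501.00 → 627.00.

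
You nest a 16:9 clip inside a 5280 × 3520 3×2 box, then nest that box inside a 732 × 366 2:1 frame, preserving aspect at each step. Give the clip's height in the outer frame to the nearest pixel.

Inside the 5280×3520 canvas the clip is width-limited at 5280.00 × 2970.00.
3×2 in 732×366: fills the height, so the intermediate becomes 549.00 × 366.00 — a scale of ×0.1040.
Applying the same ×0.1040: 2970.00 → 308.81.

309 px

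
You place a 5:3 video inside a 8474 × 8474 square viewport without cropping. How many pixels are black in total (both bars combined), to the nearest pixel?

5:3 is wider than square, so it spans the full width.
Content height = 8474 × 3/5 ≈ 5084.4000 px.
8474 − 5084.4000 = 3389.6000 px of bars.
Bar area = 3389.6000 × 8474 ≈ 28723470 px.

28723470 pixels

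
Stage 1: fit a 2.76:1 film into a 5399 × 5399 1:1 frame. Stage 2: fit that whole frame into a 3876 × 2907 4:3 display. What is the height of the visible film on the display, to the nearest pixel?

1053 px

2.76:1 in 5399×5399: fills the width, so the film is 5399.00 × 1956.16.
Second fit — the 1:1 canvas into 3876×2907 spans the height: 2907.00 × 2907.00 (×0.5384 from 5399×5399).
So the film's height is 1956.16 × 0.5384 ≈ 1053.26.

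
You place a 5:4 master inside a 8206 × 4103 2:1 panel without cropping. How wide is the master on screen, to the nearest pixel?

5129 px

5:4 (1.250) < 2:1 (2.000), so the master fills the height.
Content width = 4103 × 5/4 ≈ 5128.75 px.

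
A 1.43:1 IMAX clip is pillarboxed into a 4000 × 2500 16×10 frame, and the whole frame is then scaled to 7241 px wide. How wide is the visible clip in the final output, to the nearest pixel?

In the 4000×2500 frame the clip fills the height: width = 2500 × 1.430 ≈ 3575.00 px.
Scaling 4000 → 7241 is ×1.8102, so the width becomes 3575.00 × 1.8102 ≈ 6471.64 px.

6472 px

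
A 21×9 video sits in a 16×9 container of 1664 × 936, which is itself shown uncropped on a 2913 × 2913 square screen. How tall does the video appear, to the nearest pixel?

1248 px

First fit — 21×9 into 1664×936 spans the width: 1664.00 × 713.14.
16×9 in 2913×2913: fills the width, so the intermediate becomes 2913.00 × 1638.56 — a scale of ×1.7506.
So the video's height is 713.14 × 1.7506 ≈ 1248.43.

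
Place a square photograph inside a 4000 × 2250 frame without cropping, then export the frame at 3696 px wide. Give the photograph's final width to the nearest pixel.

2079 px

In the 4000×2250 frame the photograph fills the height: width = 2250 × 1/1 ≈ 2250.00 px.
Scaling 4000 → 3696 is ×0.9240, so the width becomes 2250.00 × 0.9240 ≈ 2079.00 px.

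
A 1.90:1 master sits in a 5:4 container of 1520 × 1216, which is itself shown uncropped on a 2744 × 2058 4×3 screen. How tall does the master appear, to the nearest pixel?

1354 px

First fit — 1.90:1 into 1520×1216 spans the width: 1520.00 × 800.00.
5:4 in 2744×2058: fills the height, so the intermediate becomes 2572.50 × 2058.00 — a scale of ×1.6924.
The master scales with it: height 800.00 × 1.6924 ≈ 1353.95.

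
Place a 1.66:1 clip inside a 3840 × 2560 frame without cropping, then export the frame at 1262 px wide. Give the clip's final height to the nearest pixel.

760 px

At 3840×2560 the clip is width-limited, so height = 3840 / 1.660 ≈ 2313.25 px.
Resizing to 1262 px wide multiplies everything by 0.3286: 2313.25 → 760.24 px.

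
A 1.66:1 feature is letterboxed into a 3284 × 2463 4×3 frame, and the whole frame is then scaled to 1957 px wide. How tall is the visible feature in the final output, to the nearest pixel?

1179 px

At 3284×2463 the feature is width-limited, so height = 3284 / 1.660 ≈ 1978.31 px.
The frame scales by 1957/3284 = 0.5959; 1978.31 × 0.5959 ≈ 1178.92 px.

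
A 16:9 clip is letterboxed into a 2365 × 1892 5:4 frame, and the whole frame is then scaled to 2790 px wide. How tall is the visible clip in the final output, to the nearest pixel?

In the 2365×1892 frame the clip fills the width: height = 2365 × 9/16 ≈ 1330.31 px.
Scaling 2365 → 2790 is ×1.1797, so the height becomes 1330.31 × 1.1797 ≈ 1569.38 px.

1569 px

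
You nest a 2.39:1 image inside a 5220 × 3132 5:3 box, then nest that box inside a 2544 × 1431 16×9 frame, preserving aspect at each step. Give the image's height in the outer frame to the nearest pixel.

998 px

2.39:1 in 5220×3132: fills the width, so the image is 5220.00 × 2184.10.
5:3 in 2544×1431: fills the height, so the intermediate becomes 2385.00 × 1431.00 — a scale of ×0.4569.
So the image's height is 2184.10 × 0.4569 ≈ 997.91.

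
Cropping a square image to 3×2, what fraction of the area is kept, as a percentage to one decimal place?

66.7%

Going from square to 3×2 means cutting height while keeping width.
Area ratio = (1.000)/(1.500) = 66.67% retained.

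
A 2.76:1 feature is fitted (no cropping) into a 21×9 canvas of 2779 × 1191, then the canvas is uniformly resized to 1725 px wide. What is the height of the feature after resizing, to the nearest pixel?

At 2779×1191 the feature is width-limited, so height = 2779 / 2.760 ≈ 1006.88 px.
Resizing to 1725 px wide multiplies everything by 0.6207: 1006.88 → 625.00 px.

625 px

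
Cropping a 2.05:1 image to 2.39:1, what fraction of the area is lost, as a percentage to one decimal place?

14.2%

2.39:1 is wider than 2.05:1, so the crop keeps the full width and trims the height.
Fraction kept = (2.050)/(2.390) ≈ 85.77%, so 14.23% is lost.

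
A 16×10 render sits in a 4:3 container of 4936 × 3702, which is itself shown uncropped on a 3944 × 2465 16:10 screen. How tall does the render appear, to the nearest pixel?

2054 px

16×10 in 4936×3702: fills the width, so the render is 4936.00 × 3085.00.
Second fit — the 4:3 canvas into 3944×2465 spans the height: 3286.67 × 2465.00 (×0.6659 from 4936×3702).
So the render's height is 3085.00 × 0.6659 ≈ 2054.17.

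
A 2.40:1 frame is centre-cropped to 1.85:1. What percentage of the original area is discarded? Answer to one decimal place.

22.9%

The height stays; only width is cut (since 1.85:1 is narrower than 2.40:1).
Area ratio = (1.850)/(2.400) = 77.08%; the remaining 22.92% is cropped out.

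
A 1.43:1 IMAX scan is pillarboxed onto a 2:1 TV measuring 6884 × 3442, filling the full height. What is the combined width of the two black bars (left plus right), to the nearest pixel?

That makes the image 4922.06 px wide (3442 × 1.430).
Black = 6884 − 4922.06 = 1961.94 px.

1962 px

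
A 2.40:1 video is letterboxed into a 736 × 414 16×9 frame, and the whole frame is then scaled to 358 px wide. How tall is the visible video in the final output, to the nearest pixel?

149 px

At 736×414 the video is width-limited, so height = 736 / 2.400 ≈ 306.67 px.
Resizing to 358 px wide multiplies everything by 0.4864: 306.67 → 149.17 px.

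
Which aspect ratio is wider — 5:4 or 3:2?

5:4 = 1.25 and 3:2 = 1.5; 1.5 > 1.25.

3:2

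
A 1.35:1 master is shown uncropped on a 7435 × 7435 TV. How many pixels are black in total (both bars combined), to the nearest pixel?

14331651 pixels

1.35:1 (1.350) > square (1.000), so the master fills the width.
Content height = 7435 / 1.350 ≈ 5507.4074 px.
7435 − 5507.4074 = 1927.5926 px of bars.
Across the 7435-px span: 1927.5926 × 7435 ≈ 14331651 px.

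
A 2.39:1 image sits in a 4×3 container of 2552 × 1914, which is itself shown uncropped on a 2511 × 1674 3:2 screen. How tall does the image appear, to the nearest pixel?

934 px

Inside the 2552×1914 canvas the image is width-limited at 2552.00 × 1067.78.
Second fit — the 4×3 canvas into 2511×1674 spans the height: 2232.00 × 1674.00 (×0.8746 from 2552×1914).
So the image's height is 1067.78 × 0.8746 ≈ 933.89.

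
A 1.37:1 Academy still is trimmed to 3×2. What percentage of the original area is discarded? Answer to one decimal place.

3×2 is wider than 1.37:1 Academy, so the crop keeps the full width and trims the height.
Area ratio = (1.370)/(1.500) = 91.33%; the remaining 8.67% is cropped out.

8.7%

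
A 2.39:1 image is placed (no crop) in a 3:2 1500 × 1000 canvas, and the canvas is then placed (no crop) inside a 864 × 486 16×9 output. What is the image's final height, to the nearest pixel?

First fit — 2.39:1 into 1500×1000 spans the width: 1500.00 × 627.62.
3:2 in 864×486: fills the height, so the intermediate becomes 729.00 × 486.00 — a scale of ×0.4860.
The image scales with it: height 627.62 × 0.4860 ≈ 305.02.

305 px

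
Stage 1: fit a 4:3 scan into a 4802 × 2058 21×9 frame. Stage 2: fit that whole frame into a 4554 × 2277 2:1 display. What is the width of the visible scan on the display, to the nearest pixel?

2602 px

4:3 in 4802×2058: fills the height, so the scan is 2744.00 × 2058.00.
The 21×9 canvas is width-limited in 4554×2277, giving 4554.00 × 1951.71; scale factor 0.9484.
The scan scales with it: width 2744.00 × 0.9484 ≈ 2602.29.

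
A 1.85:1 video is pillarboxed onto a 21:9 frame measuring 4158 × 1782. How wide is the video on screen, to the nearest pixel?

1.85:1 is narrower than 21:9, so it spans the full height.
Content width = 1782 × 1.850 ≈ 3296.70 px.

3297 px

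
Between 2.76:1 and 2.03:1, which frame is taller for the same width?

2.76 and 2.03; 2.76 > 2.03. The smaller width-to-height ratio is the taller frame.

2.03:1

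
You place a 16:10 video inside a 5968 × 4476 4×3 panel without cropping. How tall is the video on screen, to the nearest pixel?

3730 px

Since 1.600 > 1.333, the video is width-limited.
Content height = 5968 × 10/16 ≈ 3730.00 px.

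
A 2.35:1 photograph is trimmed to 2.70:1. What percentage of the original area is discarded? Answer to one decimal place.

13.0%

Going from 2.35:1 to 2.70:1 means cutting height while keeping width.
(2.350)/(2.700) ≈ 0.870 of the area survives, leaving 12.96% discarded.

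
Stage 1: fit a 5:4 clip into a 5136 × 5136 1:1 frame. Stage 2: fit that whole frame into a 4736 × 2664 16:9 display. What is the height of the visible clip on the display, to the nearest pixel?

First fit — 5:4 into 5136×5136 spans the width: 5136.00 × 4108.80.
1:1 in 4736×2664: fills the height, so the intermediate becomes 2664.00 × 2664.00 — a scale of ×0.5187.
So the clip's height is 4108.80 × 0.5187 ≈ 2131.20.

2131 px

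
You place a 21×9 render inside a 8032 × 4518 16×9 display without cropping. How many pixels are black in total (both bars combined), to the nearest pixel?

21×9 is wider than 16×9, so it spans the full width.
That makes the image 3442.2857 px tall (8032 × 9/21).
4518 − 3442.2857 = 1075.7143 px of bars.
Bar area = 1075.7143 × 8032 ≈ 8640137 px.

8640137 pixels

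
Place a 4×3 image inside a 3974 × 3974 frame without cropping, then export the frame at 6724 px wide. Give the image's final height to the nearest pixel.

5043 px

At 3974×3974 the image is width-limited, so height = 3974 × 3/4 ≈ 2980.50 px.
The frame scales by 6724/3974 = 1.6920; 2980.50 × 1.6920 ≈ 5043.00 px.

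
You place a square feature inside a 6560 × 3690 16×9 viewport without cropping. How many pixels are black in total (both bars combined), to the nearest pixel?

square is narrower than 16×9, so it spans the full height.
Content width = 3690 × 1/1 ≈ 3690.0000 px.
Leftover width: 6560 − 3690.0000 = 2870.0000 px.
Bar area = 2870.0000 × 3690 ≈ 10590300 px.

10590300 pixels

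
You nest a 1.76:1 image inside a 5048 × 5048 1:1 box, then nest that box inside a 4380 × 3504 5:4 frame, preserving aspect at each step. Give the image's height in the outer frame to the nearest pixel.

1.76:1 in 5048×5048: fills the width, so the image is 5048.00 × 2868.18.
1:1 in 4380×3504: fills the height, so the intermediate becomes 3504.00 × 3504.00 — a scale of ×0.6941.
The image scales with it: height 2868.18 × 0.6941 ≈ 1990.91.

1991 px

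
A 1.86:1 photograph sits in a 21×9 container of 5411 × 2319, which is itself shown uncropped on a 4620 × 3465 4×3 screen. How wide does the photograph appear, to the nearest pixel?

3683 px

Inside the 5411×2319 canvas the photograph is height-limited at 4313.34 × 2319.00.
Second fit — the 21×9 canvas into 4620×3465 spans the width: 4620.00 × 1980.00 (×0.8538 from 5411×2319).
The photograph scales with it: width 4313.34 × 0.8538 ≈ 3682.80.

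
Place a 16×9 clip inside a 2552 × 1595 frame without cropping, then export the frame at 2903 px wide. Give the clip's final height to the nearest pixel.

1633 px

At 2552×1595 the clip is width-limited, so height = 2552 × 9/16 ≈ 1435.50 px.
Scaling 2552 → 2903 is ×1.1375, so the height becomes 1435.50 × 1.1375 ≈ 1632.94 px.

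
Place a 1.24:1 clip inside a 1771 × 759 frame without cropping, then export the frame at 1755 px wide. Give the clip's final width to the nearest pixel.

Fitted into 1771×759, the clip spans the height; its width is 759 × 1.240 ≈ 941.16 px.
The frame scales by 1755/1771 = 0.9910; 941.16 × 0.9910 ≈ 932.66 px.

933 px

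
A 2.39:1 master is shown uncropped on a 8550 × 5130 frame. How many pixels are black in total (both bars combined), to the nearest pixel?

2.39:1 (2.390) > 5:3 (1.667), so the master fills the width.
Content height = 8550 / 2.390 ≈ 3577.4059 px.
5130 − 3577.4059 = 1552.5941 px of bars.
Bar area = 1552.5941 × 8550 ≈ 13274680 px.

13274680 pixels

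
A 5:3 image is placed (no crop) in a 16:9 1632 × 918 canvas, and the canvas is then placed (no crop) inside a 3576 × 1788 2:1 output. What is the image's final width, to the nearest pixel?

2980 px

Inside the 1632×918 canvas the image is height-limited at 1530.00 × 918.00.
16:9 in 3576×1788: fills the height, so the intermediate becomes 3178.67 × 1788.00 — a scale of ×1.9477.
The image scales with it: width 1530.00 × 1.9477 ≈ 2980.00.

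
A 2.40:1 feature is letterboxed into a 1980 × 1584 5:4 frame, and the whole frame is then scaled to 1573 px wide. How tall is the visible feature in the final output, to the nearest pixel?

Fitted into 1980×1584, the feature spans the width; its height is 1980 / 2.400 ≈ 825.00 px.
The frame scales by 1573/1980 = 0.7944; 825.00 × 0.7944 ≈ 655.42 px.

655 px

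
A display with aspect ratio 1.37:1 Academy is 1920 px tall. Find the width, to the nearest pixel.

Width = 1920 × 1.370 = 2630.40.

2630 px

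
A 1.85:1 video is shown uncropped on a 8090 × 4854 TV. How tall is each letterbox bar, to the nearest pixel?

241 px

1.85:1 (1.850) > 5:3 (1.667), so the video fills the width.
Content height = 8090 / 1.850 ≈ 4372.97 px.
Leftover height: 4854 − 4372.97 = 481.03 px → 240.51 each side.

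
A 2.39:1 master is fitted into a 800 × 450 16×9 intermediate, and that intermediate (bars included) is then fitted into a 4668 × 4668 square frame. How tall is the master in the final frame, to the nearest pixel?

1953 px

2.39:1 in 800×450: fills the width, so the master is 800.00 × 334.73.
Second fit — the 16×9 canvas into 4668×4668 spans the width: 4668.00 × 2625.75 (×5.8350 from 800×450).
The master scales with it: height 334.73 × 5.8350 ≈ 1953.14.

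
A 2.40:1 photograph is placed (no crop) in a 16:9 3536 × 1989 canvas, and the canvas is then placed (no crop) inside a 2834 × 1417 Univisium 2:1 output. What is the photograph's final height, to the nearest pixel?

1050 px

2.40:1 in 3536×1989: fills the width, so the photograph is 3536.00 × 1473.33.
The 16:9 canvas is height-limited in 2834×1417, giving 2519.11 × 1417.00; scale factor 0.7124.
The photograph scales with it: height 1473.33 × 0.7124 ≈ 1049.63.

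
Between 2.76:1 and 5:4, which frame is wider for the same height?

2.76 and 5:4 = 1.25; 2.76 > 1.25.

2.76:1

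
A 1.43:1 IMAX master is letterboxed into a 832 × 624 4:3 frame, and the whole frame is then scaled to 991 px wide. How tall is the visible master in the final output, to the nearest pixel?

693 px

Fitted into 832×624, the master spans the width; its height is 832 / 1.430 ≈ 581.82 px.
Scaling 832 → 991 is ×1.1911, so the height becomes 581.82 × 1.1911 ≈ 693.01 px.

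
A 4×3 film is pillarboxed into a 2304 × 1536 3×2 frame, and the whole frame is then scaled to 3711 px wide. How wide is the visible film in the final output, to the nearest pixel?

In the 2304×1536 frame the film fills the height: width = 1536 × 4/3 ≈ 2048.00 px.
The frame scales by 3711/2304 = 1.6107; 2048.00 × 1.6107 ≈ 3298.67 px.

3299 px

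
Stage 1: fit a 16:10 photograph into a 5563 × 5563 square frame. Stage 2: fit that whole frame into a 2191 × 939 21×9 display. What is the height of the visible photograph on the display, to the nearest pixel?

First fit — 16:10 into 5563×5563 spans the width: 5563.00 × 3476.88.
square in 2191×939: fills the height, so the intermediate becomes 939.00 × 939.00 — a scale of ×0.1688.
Applying the same ×0.1688: 3476.88 → 586.88.

587 px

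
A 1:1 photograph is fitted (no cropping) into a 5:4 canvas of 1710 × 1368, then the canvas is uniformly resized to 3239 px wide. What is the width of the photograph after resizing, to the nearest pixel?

In the 1710×1368 frame the photograph fills the height: width = 1368 × 1/1 ≈ 1368.00 px.
Scaling 1710 → 3239 is ×1.8942, so the width becomes 1368.00 × 1.8942 ≈ 2591.20 px.

2591 px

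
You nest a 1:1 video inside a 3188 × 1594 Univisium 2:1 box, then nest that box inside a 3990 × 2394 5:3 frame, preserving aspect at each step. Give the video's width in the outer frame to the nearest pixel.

First fit — 1:1 into 3188×1594 spans the height: 1594.00 × 1594.00.
Second fit — the Univisium 2:1 canvas into 3990×2394 spans the width: 3990.00 × 1995.00 (×1.2516 from 3188×1594).
Applying the same ×1.2516: 1594.00 → 1995.00.

1995 px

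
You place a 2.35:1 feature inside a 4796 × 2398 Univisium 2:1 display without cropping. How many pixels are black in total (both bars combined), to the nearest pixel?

2.35:1 (2.350) > Univisium 2:1 (2.000), so the feature fills the width.
That makes the image 2040.8511 px tall (4796 / 2.350).
2398 − 2040.8511 = 357.1489 px of bars.
Bar area = 357.1489 × 4796 ≈ 1712886 px.

1712886 pixels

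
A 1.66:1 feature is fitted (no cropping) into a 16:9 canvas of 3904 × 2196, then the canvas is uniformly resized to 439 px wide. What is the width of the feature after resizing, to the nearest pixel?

410 px

At 3904×2196 the feature is height-limited, so width = 2196 × 1.660 ≈ 3645.36 px.
The frame scales by 439/3904 = 0.1124; 3645.36 × 0.1124 ≈ 409.92 px.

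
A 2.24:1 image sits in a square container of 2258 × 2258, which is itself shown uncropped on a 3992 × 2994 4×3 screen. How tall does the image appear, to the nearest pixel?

1337 px

First fit — 2.24:1 into 2258×2258 spans the width: 2258.00 × 1008.04.
square in 3992×2994: fills the height, so the intermediate becomes 2994.00 × 2994.00 — a scale of ×1.3260.
The image scales with it: height 1008.04 × 1.3260 ≈ 1336.61.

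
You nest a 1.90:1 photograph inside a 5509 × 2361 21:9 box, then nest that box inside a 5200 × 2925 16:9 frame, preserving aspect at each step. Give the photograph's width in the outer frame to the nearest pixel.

Inside the 5509×2361 canvas the photograph is height-limited at 4485.90 × 2361.00.
Second fit — the 21:9 canvas into 5200×2925 spans the width: 5200.00 × 2228.57 (×0.9439 from 5509×2361).
The photograph scales with it: width 4485.90 × 0.9439 ≈ 4234.29.

4234 px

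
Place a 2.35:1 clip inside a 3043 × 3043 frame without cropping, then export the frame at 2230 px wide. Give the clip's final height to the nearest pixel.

949 px

Fitted into 3043×3043, the clip spans the width; its height is 3043 / 2.350 ≈ 1294.89 px.
The frame scales by 2230/3043 = 0.7328; 1294.89 × 0.7328 ≈ 948.94 px.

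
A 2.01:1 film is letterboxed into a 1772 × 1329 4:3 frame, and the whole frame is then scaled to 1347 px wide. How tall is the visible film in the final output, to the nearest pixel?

Fitted into 1772×1329, the film spans the width; its height is 1772 / 2.010 ≈ 881.59 px.
Scaling 1772 → 1347 is ×0.7602, so the height becomes 881.59 × 0.7602 ≈ 670.15 px.

670 px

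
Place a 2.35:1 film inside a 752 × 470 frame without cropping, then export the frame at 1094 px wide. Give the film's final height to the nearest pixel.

466 px

Fitted into 752×470, the film spans the width; its height is 752 / 2.350 ≈ 320.00 px.
Scaling 752 → 1094 is ×1.4548, so the height becomes 320.00 × 1.4548 ≈ 465.53 px.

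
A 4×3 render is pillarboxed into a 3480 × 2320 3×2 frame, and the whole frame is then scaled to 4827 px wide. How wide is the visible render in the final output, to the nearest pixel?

4291 px

In the 3480×2320 frame the render fills the height: width = 2320 × 4/3 ≈ 3093.33 px.
Scaling 3480 → 4827 is ×1.3871, so the width becomes 3093.33 × 1.3871 ≈ 4290.67 px.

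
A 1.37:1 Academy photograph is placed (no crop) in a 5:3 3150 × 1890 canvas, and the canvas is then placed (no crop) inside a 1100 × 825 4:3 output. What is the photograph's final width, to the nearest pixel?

First fit — 1.37:1 Academy into 3150×1890 spans the height: 2589.30 × 1890.00.
5:3 in 1100×825: fills the width, so the intermediate becomes 1100.00 × 660.00 — a scale of ×0.3492.
The photograph scales with it: width 2589.30 × 0.3492 ≈ 904.20.

904 px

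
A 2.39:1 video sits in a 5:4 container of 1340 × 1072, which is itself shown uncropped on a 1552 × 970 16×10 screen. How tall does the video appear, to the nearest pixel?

507 px

First fit — 2.39:1 into 1340×1072 spans the width: 1340.00 × 560.67.
5:4 in 1552×970: fills the height, so the intermediate becomes 1212.50 × 970.00 — a scale of ×0.9049.
Applying the same ×0.9049: 560.67 → 507.32.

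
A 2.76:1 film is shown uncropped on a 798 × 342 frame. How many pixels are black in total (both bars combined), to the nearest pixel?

42190 pixels

2.76:1 is wider than 21:9, so it spans the full width.
The film is 798 / 2.760 ≈ 289.1304 px tall.
342 − 289.1304 = 52.8696 px of bars.
Across the 798-px span: 52.8696 × 798 ≈ 42190 px.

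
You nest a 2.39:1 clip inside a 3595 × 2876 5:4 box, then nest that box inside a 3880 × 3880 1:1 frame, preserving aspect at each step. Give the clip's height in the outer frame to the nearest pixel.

1623 px

Inside the 3595×2876 canvas the clip is width-limited at 3595.00 × 1504.18.
The 5:4 canvas is width-limited in 3880×3880, giving 3880.00 × 3104.00; scale factor 1.0793.
Applying the same ×1.0793: 1504.18 → 1623.43.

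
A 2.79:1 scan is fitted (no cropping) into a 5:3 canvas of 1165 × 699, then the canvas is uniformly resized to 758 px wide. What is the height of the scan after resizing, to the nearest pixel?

Fitted into 1165×699, the scan spans the width; its height is 1165 / 2.790 ≈ 417.56 px.
The frame scales by 758/1165 = 0.6506; 417.56 × 0.6506 ≈ 271.68 px.

272 px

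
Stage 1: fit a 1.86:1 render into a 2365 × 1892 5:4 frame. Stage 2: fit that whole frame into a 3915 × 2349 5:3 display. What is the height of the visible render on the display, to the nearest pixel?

1579 px

1.86:1 in 2365×1892: fills the width, so the render is 2365.00 × 1271.51.
Second fit — the 5:4 canvas into 3915×2349 spans the height: 2936.25 × 2349.00 (×1.2415 from 2365×1892).
The render scales with it: height 1271.51 × 1.2415 ≈ 1578.63.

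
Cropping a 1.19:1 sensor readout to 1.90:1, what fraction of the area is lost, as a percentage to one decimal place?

The width stays; only height is cut (since 1.90:1 is wider than 1.19:1).
(1.190)/(1.900) ≈ 0.626 of the area survives, leaving 37.37% discarded.

37.4%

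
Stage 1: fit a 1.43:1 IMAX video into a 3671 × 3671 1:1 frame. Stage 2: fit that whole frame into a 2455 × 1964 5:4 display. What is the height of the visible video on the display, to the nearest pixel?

1373 px

First fit — 1.43:1 IMAX into 3671×3671 spans the width: 3671.00 × 2567.13.
The 1:1 canvas is height-limited in 2455×1964, giving 1964.00 × 1964.00; scale factor 0.5350.
So the video's height is 2567.13 × 0.5350 ≈ 1373.43.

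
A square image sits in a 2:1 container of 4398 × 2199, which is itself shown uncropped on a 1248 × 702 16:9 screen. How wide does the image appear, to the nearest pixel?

624 px

First fit — square into 4398×2199 spans the height: 2199.00 × 2199.00.
The 2:1 canvas is width-limited in 1248×702, giving 1248.00 × 624.00; scale factor 0.2838.
So the image's width is 2199.00 × 0.2838 ≈ 624.00.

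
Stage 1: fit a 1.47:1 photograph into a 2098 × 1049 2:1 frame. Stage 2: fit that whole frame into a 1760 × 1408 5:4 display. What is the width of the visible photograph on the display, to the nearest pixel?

1294 px

Inside the 2098×1049 canvas the photograph is height-limited at 1542.03 × 1049.00.
Second fit — the 2:1 canvas into 1760×1408 spans the width: 1760.00 × 880.00 (×0.8389 from 2098×1049).
Applying the same ×0.8389: 1542.03 → 1293.60.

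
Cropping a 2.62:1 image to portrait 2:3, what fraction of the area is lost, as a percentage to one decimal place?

Going from 2.62:1 to portrait 2:3 means cutting width while keeping height.
Fraction kept = (0.667)/(2.620) ≈ 25.45%, so 74.55% is lost.

74.6%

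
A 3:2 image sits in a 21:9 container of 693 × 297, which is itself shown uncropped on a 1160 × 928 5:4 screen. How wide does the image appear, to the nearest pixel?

3:2 in 693×297: fills the height, so the image is 445.50 × 297.00.
21:9 in 1160×928: fills the width, so the intermediate becomes 1160.00 × 497.14 — a scale of ×1.6739.
So the image's width is 445.50 × 1.6739 ≈ 745.71.

746 px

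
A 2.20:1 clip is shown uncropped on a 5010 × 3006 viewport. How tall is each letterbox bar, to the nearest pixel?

364 px

2.20:1 (2.200) > 5:3 (1.667), so the clip fills the width.
That makes the image 2277.27 px tall (5010 / 2.200).
Black = 3006 − 2277.27 = 728.73 px, or 364.36 per bar.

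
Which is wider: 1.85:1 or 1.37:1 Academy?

1.85 and 1.37; 1.85 > 1.37.

1.85:1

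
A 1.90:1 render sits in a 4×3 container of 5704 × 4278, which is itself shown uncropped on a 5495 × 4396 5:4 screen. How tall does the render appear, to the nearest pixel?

Inside the 5704×4278 canvas the render is width-limited at 5704.00 × 3002.11.
The 4×3 canvas is width-limited in 5495×4396, giving 5495.00 × 4121.25; scale factor 0.9634.
Applying the same ×0.9634: 3002.11 → 2892.11.

2892 px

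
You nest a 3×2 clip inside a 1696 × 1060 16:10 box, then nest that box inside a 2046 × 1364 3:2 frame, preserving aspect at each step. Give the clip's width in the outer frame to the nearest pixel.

3×2 in 1696×1060: fills the height, so the clip is 1590.00 × 1060.00.
Second fit — the 16:10 canvas into 2046×1364 spans the width: 2046.00 × 1278.75 (×1.2064 from 1696×1060).
The clip scales with it: width 1590.00 × 1.2064 ≈ 1918.12.

1918 px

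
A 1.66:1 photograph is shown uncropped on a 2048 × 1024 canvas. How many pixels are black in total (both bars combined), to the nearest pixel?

Since 1.660 < 2.000, the photograph is height-limited.
That makes the image 1699.8400 px wide (1024 × 1.660).
2048 − 1699.8400 = 348.1600 px of bars.
Bar area = 348.1600 × 1024 ≈ 356516 px.

356516 pixels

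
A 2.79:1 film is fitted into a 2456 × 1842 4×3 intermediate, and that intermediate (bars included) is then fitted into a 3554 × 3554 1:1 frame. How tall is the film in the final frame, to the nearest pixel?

1274 px

2.79:1 in 2456×1842: fills the width, so the film is 2456.00 × 880.29.
4×3 in 3554×3554: fills the width, so the intermediate becomes 3554.00 × 2665.50 — a scale of ×1.4471.
The film scales with it: height 880.29 × 1.4471 ≈ 1273.84.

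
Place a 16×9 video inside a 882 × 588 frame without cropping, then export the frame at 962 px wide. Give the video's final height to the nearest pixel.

In the 882×588 frame the video fills the width: height = 882 × 9/16 ≈ 496.12 px.
The frame scales by 962/882 = 1.0907; 496.12 × 1.0907 ≈ 541.12 px.

541 px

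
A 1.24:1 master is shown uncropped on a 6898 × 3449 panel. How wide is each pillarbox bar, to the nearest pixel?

1311 px

1.24:1 is narrower than Univisium 2:1, so it spans the full height.
The master is 3449 × 1.240 ≈ 4276.76 px wide.
6898 − 4276.76 = 2621.24 px of bars (1310.62 each).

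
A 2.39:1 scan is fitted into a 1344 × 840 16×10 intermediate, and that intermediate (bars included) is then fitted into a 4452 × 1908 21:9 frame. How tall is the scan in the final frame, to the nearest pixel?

Inside the 1344×840 canvas the scan is width-limited at 1344.00 × 562.34.
16×10 in 4452×1908: fills the height, so the intermediate becomes 3052.80 × 1908.00 — a scale of ×2.2714.
Applying the same ×2.2714: 562.34 → 1277.32.

1277 px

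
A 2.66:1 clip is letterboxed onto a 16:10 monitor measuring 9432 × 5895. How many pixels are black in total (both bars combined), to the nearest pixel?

22157045 pixels

2.66:1 is wider than 16:10, so it spans the full width.
The clip is 9432 / 2.660 ≈ 3545.8647 px tall.
Black = 5895 − 3545.8647 = 2349.1353 px.
That's 2349.1353 × 9432 ≈ 22157045 black pixels.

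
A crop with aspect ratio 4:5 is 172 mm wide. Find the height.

215 mm

172·5/4 = 215.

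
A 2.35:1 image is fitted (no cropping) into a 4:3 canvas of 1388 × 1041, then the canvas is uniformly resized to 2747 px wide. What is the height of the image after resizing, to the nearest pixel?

1169 px

Fitted into 1388×1041, the image spans the width; its height is 1388 / 2.350 ≈ 590.64 px.
The frame scales by 2747/1388 = 1.9791; 590.64 × 1.9791 ≈ 1168.94 px.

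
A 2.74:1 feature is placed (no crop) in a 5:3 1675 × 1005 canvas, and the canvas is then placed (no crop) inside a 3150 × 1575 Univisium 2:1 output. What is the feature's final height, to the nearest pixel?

2.74:1 in 1675×1005: fills the width, so the feature is 1675.00 × 611.31.
The 5:3 canvas is height-limited in 3150×1575, giving 2625.00 × 1575.00; scale factor 1.5672.
The feature scales with it: height 611.31 × 1.5672 ≈ 958.03.

958 px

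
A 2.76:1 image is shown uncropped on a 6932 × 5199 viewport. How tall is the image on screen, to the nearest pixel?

2.76:1 (2.760) > 4×3 (1.333), so the image fills the width.
That makes the image 2511.59 px tall (6932 / 2.760).

2512 px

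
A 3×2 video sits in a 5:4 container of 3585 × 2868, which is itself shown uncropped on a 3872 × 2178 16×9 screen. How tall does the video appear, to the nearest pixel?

First fit — 3×2 into 3585×2868 spans the width: 3585.00 × 2390.00.
Second fit — the 5:4 canvas into 3872×2178 spans the height: 2722.50 × 2178.00 (×0.7594 from 3585×2868).
Applying the same ×0.7594: 2390.00 → 1815.00.

1815 px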